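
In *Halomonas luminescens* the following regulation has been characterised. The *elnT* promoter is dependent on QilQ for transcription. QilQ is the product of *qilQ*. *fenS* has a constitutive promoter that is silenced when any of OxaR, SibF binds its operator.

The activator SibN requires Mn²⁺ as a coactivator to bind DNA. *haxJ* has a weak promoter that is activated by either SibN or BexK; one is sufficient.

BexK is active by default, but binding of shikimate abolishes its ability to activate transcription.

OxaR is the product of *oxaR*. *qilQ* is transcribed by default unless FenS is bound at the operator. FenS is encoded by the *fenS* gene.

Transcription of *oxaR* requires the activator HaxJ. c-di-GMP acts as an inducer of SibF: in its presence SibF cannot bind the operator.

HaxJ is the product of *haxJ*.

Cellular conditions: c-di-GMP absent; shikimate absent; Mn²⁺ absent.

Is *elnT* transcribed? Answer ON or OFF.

Mn²⁺ is absent, so SibN is inactive.
Shikimate is absent, so BexK is active.
Activator BexK is present, so *haxJ* is transcribed.
So HaxJ is produced and active.
No repressor is bound and HaxJ is active, so *oxaR* is transcribed.
So OxaR is produced and active.
c-di-GMP is absent, so SibF is active.
With repressor OxaR bound, *fenS* is not transcribed.
So FenS is not produced.
With no repressor bound, *qilQ* is transcribed.
So QilQ is produced and active.
No repressor is bound and QilQ is active, so *elnT* is transcribed.

ON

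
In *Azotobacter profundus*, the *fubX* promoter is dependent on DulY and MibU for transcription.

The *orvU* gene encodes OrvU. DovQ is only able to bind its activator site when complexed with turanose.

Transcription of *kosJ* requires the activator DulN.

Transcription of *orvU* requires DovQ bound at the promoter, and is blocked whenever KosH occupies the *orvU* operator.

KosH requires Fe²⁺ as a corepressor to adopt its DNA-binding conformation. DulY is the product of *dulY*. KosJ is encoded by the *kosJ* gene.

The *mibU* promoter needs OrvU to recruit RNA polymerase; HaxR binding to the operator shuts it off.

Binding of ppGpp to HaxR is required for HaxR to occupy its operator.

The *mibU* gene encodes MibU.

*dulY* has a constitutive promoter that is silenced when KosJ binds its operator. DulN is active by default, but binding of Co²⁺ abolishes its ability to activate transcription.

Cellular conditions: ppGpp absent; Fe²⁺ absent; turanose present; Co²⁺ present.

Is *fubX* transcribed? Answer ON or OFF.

Co²⁺ is present, so DulN is inactive.
Required activator DulN is absent, so *kosJ* is not transcribed.
So KosJ is not produced.
With no repressor bound, *dulY* is transcribed.
So DulY is produced and active.
Turanose is present, so DovQ is active.
Fe²⁺ is absent, so KosH is inactive.
No repressor is bound and DovQ is active, so *orvU* is transcribed.
So OrvU is produced and active.
ppGpp is absent, so HaxR is inactive.
No repressor is bound and OrvU is active, so *mibU* is transcribed.
So MibU is produced and active.
No repressor is bound and DulY and MibU are active, so *fubX* is transcribed.

ON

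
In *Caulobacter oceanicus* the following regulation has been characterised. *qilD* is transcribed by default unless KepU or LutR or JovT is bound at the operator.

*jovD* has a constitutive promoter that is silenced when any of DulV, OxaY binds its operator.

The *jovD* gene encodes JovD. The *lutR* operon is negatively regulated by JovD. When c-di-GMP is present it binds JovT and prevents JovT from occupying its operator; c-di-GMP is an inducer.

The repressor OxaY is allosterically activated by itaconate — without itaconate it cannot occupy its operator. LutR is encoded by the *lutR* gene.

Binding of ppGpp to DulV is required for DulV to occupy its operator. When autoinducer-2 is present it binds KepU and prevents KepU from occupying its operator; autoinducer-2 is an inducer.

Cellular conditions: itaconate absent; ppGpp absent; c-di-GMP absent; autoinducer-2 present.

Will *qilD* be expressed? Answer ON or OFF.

Autoinducer-2 is present, so KepU is inactive.
ppGpp is absent, so DulV is inactive.
Itaconate is absent, so OxaY is inactive.
With no repressor bound, *jovD* is transcribed.
So JovD is produced and active.
With repressor JovD bound, *lutR* is not transcribed.
So LutR is not produced.
c-di-GMP is absent, so JovT is active.
With repressor JovT bound, *qilD* is not transcribed.

OFF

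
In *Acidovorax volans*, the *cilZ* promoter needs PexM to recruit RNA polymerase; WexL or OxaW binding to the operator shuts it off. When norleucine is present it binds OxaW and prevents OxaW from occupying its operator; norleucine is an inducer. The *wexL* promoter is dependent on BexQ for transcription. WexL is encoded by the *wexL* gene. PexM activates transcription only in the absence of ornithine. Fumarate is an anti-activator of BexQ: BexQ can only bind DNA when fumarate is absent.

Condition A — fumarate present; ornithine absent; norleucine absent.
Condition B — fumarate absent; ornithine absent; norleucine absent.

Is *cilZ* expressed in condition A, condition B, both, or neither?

Condition A:
Fumarate is present, so BexQ is inactive.
Required activator BexQ is absent, so *wexL* is not transcribed.
So WexL is not produced.
Ornithine is absent, so PexM is active.
Norleucine is absent, so OxaW is active.
With repressor OxaW bound, *cilZ* is not transcribed.
→ *cilZ* is OFF in A.
Condition B:
Fumarate is absent, so BexQ is active.
No repressor is bound and BexQ is active, so *wexL* is transcribed.
So WexL is produced and active.
Ornithine is absent, so PexM is active.
Norleucine is absent, so OxaW is active.
With repressor WexL bound, *cilZ* is not transcribed.
→ *cilZ* is OFF in B.

neither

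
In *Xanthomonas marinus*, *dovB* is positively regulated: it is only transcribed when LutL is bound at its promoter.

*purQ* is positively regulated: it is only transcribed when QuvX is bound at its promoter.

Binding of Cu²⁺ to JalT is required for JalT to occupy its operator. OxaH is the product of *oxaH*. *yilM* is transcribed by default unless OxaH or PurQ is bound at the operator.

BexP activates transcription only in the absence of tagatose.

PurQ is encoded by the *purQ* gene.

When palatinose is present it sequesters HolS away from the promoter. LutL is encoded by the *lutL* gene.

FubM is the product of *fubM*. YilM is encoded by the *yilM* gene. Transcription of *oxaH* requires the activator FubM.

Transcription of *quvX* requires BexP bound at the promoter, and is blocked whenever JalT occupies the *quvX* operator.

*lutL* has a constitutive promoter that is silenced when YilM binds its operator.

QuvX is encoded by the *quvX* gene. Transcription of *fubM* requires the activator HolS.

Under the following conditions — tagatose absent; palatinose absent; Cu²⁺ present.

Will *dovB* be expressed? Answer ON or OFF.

ON

Palatinose is absent, so HolS is active.
No repressor is bound and HolS is active, so *fubM* is transcribed.
So FubM is produced and active.
No repressor is bound and FubM is active, so *oxaH* is transcribed.
So OxaH is produced and active.
Tagatose is absent, so BexP is active.
Cu²⁺ is present, so JalT is active.
With repressor JalT bound, *quvX* is not transcribed.
So QuvX is not produced.
Required activator QuvX is absent, so *purQ* is not transcribed.
So PurQ is not produced.
With repressor OxaH bound, *yilM* is not transcribed.
So YilM is not produced.
With no repressor bound, *lutL* is transcribed.
So LutL is produced and active.
No repressor is bound and LutL is active, so *dovB* is transcribed.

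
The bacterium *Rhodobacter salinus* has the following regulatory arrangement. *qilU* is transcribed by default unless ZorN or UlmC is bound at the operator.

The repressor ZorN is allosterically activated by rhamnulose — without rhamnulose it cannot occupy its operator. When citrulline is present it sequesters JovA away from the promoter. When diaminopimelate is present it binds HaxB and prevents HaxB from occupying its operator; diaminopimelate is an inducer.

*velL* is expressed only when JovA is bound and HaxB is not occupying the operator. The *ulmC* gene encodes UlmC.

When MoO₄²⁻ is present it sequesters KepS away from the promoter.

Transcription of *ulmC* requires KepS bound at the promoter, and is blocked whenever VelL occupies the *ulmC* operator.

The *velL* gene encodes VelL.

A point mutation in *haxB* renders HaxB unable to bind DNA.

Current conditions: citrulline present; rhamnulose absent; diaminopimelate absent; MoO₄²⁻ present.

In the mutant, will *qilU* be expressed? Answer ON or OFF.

ON

Rhamnulose is absent, so ZorN is inactive.
MoO₄²⁻ is present, so KepS is inactive.
HaxB is non-functional in this strain, so it has no effect.
Citrulline is present, so JovA is inactive.
Required activator JovA is absent, so *velL* is not transcribed.
So VelL is not produced.
Required activator KepS is absent, so *ulmC* is not transcribed.
So UlmC is not produced.
With no repressor bound, *qilU* is transcribed.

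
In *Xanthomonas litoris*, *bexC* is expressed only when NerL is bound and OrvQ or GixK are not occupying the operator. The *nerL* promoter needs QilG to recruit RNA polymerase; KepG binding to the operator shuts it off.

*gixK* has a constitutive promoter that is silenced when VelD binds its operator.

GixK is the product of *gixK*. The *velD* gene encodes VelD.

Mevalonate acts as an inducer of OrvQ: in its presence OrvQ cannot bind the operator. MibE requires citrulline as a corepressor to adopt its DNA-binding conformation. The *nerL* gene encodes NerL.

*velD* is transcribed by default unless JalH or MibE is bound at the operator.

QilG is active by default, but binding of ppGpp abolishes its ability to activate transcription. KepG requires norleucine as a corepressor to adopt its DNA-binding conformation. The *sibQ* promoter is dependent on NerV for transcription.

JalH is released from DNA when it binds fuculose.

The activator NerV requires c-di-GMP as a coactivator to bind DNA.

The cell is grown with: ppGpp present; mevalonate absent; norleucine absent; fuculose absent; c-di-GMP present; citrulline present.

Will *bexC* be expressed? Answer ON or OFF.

OFF

ppGpp is present, so QilG is inactive.
Norleucine is absent, so KepG is inactive.
Required activator QilG is absent, so *nerL* is not transcribed.
So NerL is not produced.
Mevalonate is absent, so OrvQ is active.
Fuculose is absent, so JalH is active.
Citrulline is present, so MibE is active.
With repressor JalH bound, *velD* is not transcribed.
So VelD is not produced.
With no repressor bound, *gixK* is transcribed.
So GixK is produced and active.
With repressor OrvQ bound, *bexC* is not transcribed.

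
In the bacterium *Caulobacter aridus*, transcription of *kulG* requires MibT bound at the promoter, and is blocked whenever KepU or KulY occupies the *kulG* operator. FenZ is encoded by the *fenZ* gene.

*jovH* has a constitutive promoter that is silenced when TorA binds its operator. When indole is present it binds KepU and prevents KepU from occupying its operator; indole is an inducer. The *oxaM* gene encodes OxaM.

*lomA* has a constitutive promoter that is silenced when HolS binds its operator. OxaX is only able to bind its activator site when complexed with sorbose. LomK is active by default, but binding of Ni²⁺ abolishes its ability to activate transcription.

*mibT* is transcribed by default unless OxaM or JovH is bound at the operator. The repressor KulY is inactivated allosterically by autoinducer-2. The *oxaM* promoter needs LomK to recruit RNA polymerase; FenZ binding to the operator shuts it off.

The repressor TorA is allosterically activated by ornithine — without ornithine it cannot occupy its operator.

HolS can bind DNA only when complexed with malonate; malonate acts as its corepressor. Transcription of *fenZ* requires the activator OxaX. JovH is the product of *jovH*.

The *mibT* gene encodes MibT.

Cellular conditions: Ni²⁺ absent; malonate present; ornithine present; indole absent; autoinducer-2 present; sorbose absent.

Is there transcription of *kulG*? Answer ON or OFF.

Indole is absent, so KepU is active.
Sorbose is absent, so OxaX is inactive.
Required activator OxaX is absent, so *fenZ* is not transcribed.
So FenZ is not produced.
Ni²⁺ is absent, so LomK is active.
No repressor is bound and LomK is active, so *oxaM* is transcribed.
So OxaM is produced and active.
Ornithine is present, so TorA is active.
With repressor TorA bound, *jovH* is not transcribed.
So JovH is not produced.
With repressor OxaM bound, *mibT* is not transcribed.
So MibT is not produced.
Autoinducer-2 is present, so KulY is inactive.
With repressor KepU bound, *kulG* is not transcribed.

OFF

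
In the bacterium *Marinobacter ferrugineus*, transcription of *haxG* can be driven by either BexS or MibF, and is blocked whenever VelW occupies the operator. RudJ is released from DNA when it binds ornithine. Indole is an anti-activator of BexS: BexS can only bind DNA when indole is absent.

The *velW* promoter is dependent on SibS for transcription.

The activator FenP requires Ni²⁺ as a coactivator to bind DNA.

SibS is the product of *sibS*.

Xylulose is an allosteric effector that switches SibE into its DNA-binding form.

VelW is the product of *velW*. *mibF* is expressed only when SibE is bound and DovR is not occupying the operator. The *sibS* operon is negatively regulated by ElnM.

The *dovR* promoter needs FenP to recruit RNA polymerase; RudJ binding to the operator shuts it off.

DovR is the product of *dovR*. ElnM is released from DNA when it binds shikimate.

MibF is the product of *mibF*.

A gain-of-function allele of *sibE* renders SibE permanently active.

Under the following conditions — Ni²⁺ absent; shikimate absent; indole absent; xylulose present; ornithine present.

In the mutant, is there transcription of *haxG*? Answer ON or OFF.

Indole is absent, so BexS is active.
Shikimate is absent, so ElnM is active.
With repressor ElnM bound, *sibS* is not transcribed.
So SibS is not produced.
Required activator SibS is absent, so *velW* is not transcribed.
So VelW is not produced.
SibE is constitutively active in this strain.
Ornithine is present, so RudJ is inactive.
Ni²⁺ is absent, so FenP is inactive.
Required activator FenP is absent, so *dovR* is not transcribed.
So DovR is not produced.
No repressor is bound and SibE is active, so *mibF* is transcribed.
So MibF is produced and active.
Activator BexS is present, so *haxG* is transcribed.

ON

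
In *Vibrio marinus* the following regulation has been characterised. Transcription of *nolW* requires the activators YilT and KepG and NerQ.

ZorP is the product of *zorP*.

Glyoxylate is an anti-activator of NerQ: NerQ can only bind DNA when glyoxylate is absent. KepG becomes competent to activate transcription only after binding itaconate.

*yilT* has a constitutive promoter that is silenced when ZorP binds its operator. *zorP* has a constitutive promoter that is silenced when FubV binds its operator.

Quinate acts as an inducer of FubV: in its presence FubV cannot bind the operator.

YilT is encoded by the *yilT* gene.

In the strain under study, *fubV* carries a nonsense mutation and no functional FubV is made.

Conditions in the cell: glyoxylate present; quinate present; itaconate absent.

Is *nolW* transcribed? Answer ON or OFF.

FubV is non-functional in this strain, so it has no effect.
With no repressor bound, *zorP* is transcribed.
So ZorP is produced and active.
With repressor ZorP bound, *yilT* is not transcribed.
So YilT is not produced.
Itaconate is absent, so KepG is inactive.
Glyoxylate is present, so NerQ is inactive.
Required activator YilT is absent, so *nolW* is not transcribed.

OFF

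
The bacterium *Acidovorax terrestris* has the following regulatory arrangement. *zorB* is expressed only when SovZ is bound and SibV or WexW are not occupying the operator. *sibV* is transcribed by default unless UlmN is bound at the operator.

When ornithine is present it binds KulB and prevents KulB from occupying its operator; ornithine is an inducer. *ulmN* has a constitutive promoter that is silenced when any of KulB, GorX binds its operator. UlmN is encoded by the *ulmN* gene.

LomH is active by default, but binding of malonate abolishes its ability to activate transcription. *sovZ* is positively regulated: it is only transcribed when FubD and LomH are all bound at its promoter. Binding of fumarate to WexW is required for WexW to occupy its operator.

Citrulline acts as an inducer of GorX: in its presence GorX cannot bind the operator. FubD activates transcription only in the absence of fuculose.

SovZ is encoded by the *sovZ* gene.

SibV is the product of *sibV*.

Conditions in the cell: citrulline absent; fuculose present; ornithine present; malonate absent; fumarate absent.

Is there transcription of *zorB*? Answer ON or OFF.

OFF

Ornithine is present, so KulB is inactive.
Citrulline is absent, so GorX is active.
With repressor GorX bound, *ulmN* is not transcribed.
So UlmN is not produced.
With no repressor bound, *sibV* is transcribed.
So SibV is produced and active.
Fuculose is present, so FubD is inactive.
Malonate is absent, so LomH is active.
Required activator FubD is absent, so *sovZ* is not transcribed.
So SovZ is not produced.
Fumarate is absent, so WexW is inactive.
With repressor SibV bound, *zorB* is not transcribed.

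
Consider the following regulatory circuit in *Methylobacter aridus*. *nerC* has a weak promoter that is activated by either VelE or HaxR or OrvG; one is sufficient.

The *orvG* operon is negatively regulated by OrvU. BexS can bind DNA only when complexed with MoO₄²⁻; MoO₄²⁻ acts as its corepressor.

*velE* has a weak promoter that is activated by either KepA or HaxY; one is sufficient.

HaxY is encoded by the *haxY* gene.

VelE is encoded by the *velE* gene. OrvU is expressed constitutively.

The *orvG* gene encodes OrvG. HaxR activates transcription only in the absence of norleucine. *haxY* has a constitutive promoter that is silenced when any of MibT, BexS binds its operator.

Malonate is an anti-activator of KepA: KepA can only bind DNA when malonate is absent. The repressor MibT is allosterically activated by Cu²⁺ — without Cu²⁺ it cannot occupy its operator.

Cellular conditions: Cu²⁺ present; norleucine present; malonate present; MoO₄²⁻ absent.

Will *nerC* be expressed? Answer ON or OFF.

OFF

Malonate is present, so KepA is inactive.
Cu²⁺ is present, so MibT is active.
MoO₄²⁻ is absent, so BexS is inactive.
With repressor MibT bound, *haxY* is not transcribed.
So HaxY is not produced.
No activator is available at the *velE* promoter, so *velE* is not transcribed.
So VelE is not produced.
Norleucine is present, so HaxR is inactive.
OrvU is produced constitutively and is active.
With repressor OrvU bound, *orvG* is not transcribed.
So OrvG is not produced.
No activator is available at the *nerC* promoter, so *nerC* is not transcribed.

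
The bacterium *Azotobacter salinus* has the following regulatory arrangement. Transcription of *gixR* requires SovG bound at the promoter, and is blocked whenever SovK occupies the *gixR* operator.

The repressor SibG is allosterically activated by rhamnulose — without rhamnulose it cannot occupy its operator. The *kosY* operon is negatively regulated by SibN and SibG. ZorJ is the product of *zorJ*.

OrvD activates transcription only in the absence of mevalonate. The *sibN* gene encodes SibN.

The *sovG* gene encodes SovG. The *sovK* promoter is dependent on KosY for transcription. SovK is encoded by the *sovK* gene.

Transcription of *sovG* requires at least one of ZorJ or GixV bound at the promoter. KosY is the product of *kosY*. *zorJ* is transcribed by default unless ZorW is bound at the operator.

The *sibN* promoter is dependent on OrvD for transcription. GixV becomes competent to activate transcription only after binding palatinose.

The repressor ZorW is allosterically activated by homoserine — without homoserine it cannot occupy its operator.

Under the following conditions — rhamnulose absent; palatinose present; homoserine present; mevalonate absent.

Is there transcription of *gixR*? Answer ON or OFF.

Homoserine is present, so ZorW is active.
With repressor ZorW bound, *zorJ* is not transcribed.
So ZorJ is not produced.
Palatinose is present, so GixV is active.
Activator GixV is present, so *sovG* is transcribed.
So SovG is produced and active.
Mevalonate is absent, so OrvD is active.
No repressor is bound and OrvD is active, so *sibN* is transcribed.
So SibN is produced and active.
Rhamnulose is absent, so SibG is inactive.
With repressor SibN bound, *kosY* is not transcribed.
So KosY is not produced.
Required activator KosY is absent, so *sovK* is not transcribed.
So SovK is not produced.
No repressor is bound and SovG is active, so *gixR* is transcribed.

ON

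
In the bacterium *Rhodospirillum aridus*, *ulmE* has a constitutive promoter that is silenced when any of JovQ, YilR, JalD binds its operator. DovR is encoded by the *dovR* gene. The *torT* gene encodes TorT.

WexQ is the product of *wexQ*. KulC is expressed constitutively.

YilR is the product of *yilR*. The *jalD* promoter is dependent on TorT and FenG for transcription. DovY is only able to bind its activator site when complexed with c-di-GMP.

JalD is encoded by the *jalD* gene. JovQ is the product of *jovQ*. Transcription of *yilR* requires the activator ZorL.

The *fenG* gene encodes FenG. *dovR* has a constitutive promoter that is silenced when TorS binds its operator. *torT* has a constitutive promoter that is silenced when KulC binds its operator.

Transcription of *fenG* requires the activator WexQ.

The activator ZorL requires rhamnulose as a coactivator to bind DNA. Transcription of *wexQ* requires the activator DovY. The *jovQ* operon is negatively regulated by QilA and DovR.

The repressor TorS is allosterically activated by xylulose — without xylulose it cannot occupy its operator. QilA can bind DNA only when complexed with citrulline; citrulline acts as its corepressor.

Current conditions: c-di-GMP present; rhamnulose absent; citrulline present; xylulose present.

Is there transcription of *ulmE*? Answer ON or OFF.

ON

Citrulline is present, so QilA is active.
Xylulose is present, so TorS is active.
With repressor TorS bound, *dovR* is not transcribed.
So DovR is not produced.
With repressor QilA bound, *jovQ* is not transcribed.
So JovQ is not produced.
Rhamnulose is absent, so ZorL is inactive.
Required activator ZorL is absent, so *yilR* is not transcribed.
So YilR is not produced.
KulC is produced constitutively and is active.
With repressor KulC bound, *torT* is not transcribed.
So TorT is not produced.
c-di-GMP is present, so DovY is active.
No repressor is bound and DovY is active, so *wexQ* is transcribed.
So WexQ is produced and active.
No repressor is bound and WexQ is active, so *fenG* is transcribed.
So FenG is produced and active.
Required activator TorT is absent, so *jalD* is not transcribed.
So JalD is not produced.
With no repressor bound, *ulmE* is transcribed.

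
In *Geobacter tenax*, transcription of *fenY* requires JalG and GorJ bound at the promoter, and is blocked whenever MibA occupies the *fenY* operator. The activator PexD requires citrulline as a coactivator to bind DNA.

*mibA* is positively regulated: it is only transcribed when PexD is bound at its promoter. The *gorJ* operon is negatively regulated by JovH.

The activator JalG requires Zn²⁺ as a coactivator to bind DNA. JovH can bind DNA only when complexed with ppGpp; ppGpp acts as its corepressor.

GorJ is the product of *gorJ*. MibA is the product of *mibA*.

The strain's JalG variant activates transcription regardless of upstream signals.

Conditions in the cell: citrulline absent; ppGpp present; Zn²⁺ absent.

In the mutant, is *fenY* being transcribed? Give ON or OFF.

JalG is constitutively active in this strain.
Citrulline is absent, so PexD is inactive.
Required activator PexD is absent, so *mibA* is not transcribed.
So MibA is not produced.
ppGpp is present, so JovH is active.
With repressor JovH bound, *gorJ* is not transcribed.
So GorJ is not produced.
Required activator GorJ is absent, so *fenY* is not transcribed.

OFF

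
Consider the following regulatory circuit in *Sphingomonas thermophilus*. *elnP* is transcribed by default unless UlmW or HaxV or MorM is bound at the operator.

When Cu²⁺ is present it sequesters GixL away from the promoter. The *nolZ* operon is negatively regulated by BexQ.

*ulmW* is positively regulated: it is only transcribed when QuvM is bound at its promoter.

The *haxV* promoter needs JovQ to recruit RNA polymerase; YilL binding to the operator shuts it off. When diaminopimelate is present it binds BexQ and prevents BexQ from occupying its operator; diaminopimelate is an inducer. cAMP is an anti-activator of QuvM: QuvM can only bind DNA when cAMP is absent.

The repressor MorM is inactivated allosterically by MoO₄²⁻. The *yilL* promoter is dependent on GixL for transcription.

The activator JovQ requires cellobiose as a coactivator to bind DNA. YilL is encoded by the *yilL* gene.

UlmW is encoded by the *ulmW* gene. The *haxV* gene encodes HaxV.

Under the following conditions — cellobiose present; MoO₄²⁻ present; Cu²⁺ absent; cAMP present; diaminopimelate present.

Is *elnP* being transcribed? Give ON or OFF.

cAMP is present, so QuvM is inactive.
Required activator QuvM is absent, so *ulmW* is not transcribed.
So UlmW is not produced.
Cu²⁺ is absent, so GixL is active.
No repressor is bound and GixL is active, so *yilL* is transcribed.
So YilL is produced and active.
Cellobiose is present, so JovQ is active.
With repressor YilL bound, *haxV* is not transcribed.
So HaxV is not produced.
MoO₄²⁻ is present, so MorM is inactive.
With no repressor bound, *elnP* is transcribed.

ON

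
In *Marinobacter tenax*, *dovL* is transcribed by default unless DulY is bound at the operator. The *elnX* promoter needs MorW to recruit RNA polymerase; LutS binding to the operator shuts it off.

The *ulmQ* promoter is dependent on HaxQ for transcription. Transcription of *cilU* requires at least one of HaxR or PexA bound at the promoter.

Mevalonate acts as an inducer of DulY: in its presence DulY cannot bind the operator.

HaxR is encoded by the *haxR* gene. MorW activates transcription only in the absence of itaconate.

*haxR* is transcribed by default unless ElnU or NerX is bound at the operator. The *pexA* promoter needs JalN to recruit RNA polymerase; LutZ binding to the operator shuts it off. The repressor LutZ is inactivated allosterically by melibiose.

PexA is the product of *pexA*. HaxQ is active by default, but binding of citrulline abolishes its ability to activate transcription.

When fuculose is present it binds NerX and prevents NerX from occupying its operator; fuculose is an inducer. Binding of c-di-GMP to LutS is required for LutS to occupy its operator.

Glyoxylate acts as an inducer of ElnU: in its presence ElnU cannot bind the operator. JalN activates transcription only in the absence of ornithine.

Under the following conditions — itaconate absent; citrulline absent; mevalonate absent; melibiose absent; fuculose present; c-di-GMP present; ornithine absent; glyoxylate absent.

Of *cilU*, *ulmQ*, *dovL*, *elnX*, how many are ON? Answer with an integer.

1

Glyoxylate is absent, so ElnU is active.
Fuculose is present, so NerX is inactive.
With repressor ElnU bound, *haxR* is not transcribed.
So HaxR is not produced.
Melibiose is absent, so LutZ is active.
Ornithine is absent, so JalN is active.
With repressor LutZ bound, *pexA* is not transcribed.
So PexA is not produced.
No activator is available at the *cilU* promoter, so *cilU* is not transcribed.
→ *cilU* is OFF.
Citrulline is absent, so HaxQ is active.
No repressor is bound and HaxQ is active, so *ulmQ* is transcribed.
→ *ulmQ* is ON.
Mevalonate is absent, so DulY is active.
With repressor DulY bound, *dovL* is not transcribed.
→ *dovL* is OFF.
Itaconate is absent, so MorW is active.
c-di-GMP is present, so LutS is active.
With repressor LutS bound, *elnX* is not transcribed.
→ *elnX* is OFF.
1 of the 4 genes is transcribed.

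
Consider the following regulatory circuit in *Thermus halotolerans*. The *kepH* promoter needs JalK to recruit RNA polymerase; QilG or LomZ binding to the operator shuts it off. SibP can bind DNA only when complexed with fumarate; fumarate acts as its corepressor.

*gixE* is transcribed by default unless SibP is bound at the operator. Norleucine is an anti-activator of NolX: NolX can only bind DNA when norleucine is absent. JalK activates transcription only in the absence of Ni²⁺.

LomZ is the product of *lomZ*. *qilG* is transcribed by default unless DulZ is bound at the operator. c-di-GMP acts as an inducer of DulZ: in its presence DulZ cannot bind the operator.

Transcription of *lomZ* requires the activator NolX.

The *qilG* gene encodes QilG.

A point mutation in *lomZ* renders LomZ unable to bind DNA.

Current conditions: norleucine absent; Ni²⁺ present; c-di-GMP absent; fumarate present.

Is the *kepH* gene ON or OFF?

Ni²⁺ is present, so JalK is inactive.
c-di-GMP is absent, so DulZ is active.
With repressor DulZ bound, *qilG* is not transcribed.
So QilG is not produced.
LomZ is non-functional in this strain, so it has no effect.
Required activator JalK is absent, so *kepH* is not transcribed.

OFF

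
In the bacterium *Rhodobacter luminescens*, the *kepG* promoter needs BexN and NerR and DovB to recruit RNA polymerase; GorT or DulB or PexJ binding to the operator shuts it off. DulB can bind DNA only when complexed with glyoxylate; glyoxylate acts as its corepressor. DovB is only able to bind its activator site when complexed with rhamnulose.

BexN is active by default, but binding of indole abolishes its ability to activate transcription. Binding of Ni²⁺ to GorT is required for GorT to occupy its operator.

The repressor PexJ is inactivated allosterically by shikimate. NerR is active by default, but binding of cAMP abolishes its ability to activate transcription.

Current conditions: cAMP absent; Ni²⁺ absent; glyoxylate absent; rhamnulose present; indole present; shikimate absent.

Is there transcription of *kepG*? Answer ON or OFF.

OFF

Ni²⁺ is absent, so GorT is inactive.
Indole is present, so BexN is inactive.
cAMP is absent, so NerR is active.
Glyoxylate is absent, so DulB is inactive.
Rhamnulose is present, so DovB is active.
Shikimate is absent, so PexJ is active.
With repressor PexJ bound, *kepG* is not transcribed.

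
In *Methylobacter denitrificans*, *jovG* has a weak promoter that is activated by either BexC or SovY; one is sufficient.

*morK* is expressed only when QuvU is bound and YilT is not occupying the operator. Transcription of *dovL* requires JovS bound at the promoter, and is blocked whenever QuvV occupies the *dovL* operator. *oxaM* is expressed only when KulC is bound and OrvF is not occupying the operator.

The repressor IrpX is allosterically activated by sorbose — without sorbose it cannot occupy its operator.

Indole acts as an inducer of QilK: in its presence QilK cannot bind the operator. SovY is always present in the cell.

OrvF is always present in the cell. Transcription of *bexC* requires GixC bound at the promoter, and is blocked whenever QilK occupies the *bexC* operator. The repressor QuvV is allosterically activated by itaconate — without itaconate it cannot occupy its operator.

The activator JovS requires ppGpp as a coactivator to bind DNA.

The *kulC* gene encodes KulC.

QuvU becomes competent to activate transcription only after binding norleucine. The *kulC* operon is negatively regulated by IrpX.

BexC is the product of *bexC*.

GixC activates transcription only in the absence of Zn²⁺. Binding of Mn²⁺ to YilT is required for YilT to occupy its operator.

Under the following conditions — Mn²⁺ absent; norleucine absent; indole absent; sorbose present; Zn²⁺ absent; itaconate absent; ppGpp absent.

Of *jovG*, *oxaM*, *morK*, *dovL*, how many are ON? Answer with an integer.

Zn²⁺ is absent, so GixC is active.
Indole is absent, so QilK is active.
With repressor QilK bound, *bexC* is not transcribed.
So BexC is not produced.
SovY is produced constitutively and is active.
Activator SovY is present, so *jovG* is transcribed.
→ *jovG* is ON.
OrvF is produced constitutively and is active.
Sorbose is present, so IrpX is active.
With repressor IrpX bound, *kulC* is not transcribed.
So KulC is not produced.
With repressor OrvF bound, *oxaM* is not transcribed.
→ *oxaM* is OFF.
Mn²⁺ is absent, so YilT is inactive.
Norleucine is absent, so QuvU is inactive.
Required activator QuvU is absent, so *morK* is not transcribed.
→ *morK* is OFF.
Itaconate is absent, so QuvV is inactive.
ppGpp is absent, so JovS is inactive.
Required activator JovS is absent, so *dovL* is not transcribed.
→ *dovL* is OFF.
1 of the 4 genes is transcribed.

1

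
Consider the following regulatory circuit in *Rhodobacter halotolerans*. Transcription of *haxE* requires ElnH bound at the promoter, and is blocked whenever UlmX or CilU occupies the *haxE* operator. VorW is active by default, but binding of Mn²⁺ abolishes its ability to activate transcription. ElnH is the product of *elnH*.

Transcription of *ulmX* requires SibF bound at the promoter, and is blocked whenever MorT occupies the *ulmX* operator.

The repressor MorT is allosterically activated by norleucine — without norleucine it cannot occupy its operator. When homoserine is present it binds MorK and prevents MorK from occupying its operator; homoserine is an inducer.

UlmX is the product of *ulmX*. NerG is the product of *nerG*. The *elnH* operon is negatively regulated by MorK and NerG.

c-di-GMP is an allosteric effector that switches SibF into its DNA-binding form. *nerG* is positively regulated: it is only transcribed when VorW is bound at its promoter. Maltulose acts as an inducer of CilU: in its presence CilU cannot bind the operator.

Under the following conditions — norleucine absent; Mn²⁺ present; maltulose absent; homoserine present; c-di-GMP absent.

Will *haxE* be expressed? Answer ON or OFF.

Norleucine is absent, so MorT is inactive.
c-di-GMP is absent, so SibF is inactive.
Required activator SibF is absent, so *ulmX* is not transcribed.
So UlmX is not produced.
Maltulose is absent, so CilU is active.
Homoserine is present, so MorK is inactive.
Mn²⁺ is present, so VorW is inactive.
Required activator VorW is absent, so *nerG* is not transcribed.
So NerG is not produced.
With no repressor bound, *elnH* is transcribed.
So ElnH is produced and active.
With repressor CilU bound, *haxE* is not transcribed.

OFF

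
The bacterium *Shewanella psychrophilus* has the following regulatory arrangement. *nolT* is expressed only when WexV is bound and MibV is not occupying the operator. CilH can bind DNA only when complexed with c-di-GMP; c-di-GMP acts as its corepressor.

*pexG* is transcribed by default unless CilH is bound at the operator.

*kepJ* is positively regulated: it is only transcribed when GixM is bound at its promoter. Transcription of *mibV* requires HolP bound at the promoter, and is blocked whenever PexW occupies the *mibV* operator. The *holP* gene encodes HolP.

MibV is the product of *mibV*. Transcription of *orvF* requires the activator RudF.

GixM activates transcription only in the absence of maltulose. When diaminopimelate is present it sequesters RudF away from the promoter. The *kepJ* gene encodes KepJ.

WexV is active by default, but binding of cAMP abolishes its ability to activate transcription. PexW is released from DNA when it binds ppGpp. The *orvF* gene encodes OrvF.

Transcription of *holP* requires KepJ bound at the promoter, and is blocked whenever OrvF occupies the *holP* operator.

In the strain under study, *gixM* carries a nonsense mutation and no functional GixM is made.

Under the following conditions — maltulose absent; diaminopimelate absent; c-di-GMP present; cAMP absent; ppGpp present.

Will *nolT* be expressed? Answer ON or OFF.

ON

GixM is non-functional in this strain, so it has no effect.
Required activator GixM is absent, so *kepJ* is not transcribed.
So KepJ is not produced.
Diaminopimelate is absent, so RudF is active.
No repressor is bound and RudF is active, so *orvF* is transcribed.
So OrvF is produced and active.
With repressor OrvF bound, *holP* is not transcribed.
So HolP is not produced.
ppGpp is present, so PexW is inactive.
Required activator HolP is absent, so *mibV* is not transcribed.
So MibV is not produced.
cAMP is absent, so WexV is active.
No repressor is bound and WexV is active, so *nolT* is transcribed.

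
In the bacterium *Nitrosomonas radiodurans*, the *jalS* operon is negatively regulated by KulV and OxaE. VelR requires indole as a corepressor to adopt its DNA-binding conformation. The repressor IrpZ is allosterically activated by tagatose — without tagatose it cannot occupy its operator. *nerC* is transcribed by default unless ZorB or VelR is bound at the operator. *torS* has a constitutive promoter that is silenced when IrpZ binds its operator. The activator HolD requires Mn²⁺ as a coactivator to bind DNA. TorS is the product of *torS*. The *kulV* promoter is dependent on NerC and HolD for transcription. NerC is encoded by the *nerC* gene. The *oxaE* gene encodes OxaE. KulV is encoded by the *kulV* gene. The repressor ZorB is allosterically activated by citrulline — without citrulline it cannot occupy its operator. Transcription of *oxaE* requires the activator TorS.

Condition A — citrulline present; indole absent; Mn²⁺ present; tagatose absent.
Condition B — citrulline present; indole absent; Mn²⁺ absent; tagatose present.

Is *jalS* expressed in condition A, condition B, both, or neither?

Condition A:
Citrulline is present, so ZorB is active.
Indole is absent, so VelR is inactive.
With repressor ZorB bound, *nerC* is not transcribed.
So NerC is not produced.
Mn²⁺ is present, so HolD is active.
Required activator NerC is absent, so *kulV* is not transcribed.
So KulV is not produced.
Tagatose is absent, so IrpZ is inactive.
With no repressor bound, *torS* is transcribed.
So TorS is produced and active.
No repressor is bound and TorS is active, so *oxaE* is transcribed.
So OxaE is produced and active.
With repressor OxaE bound, *jalS* is not transcribed.
→ *jalS* is OFF in A.
Condition B:
Citrulline is present, so ZorB is active.
Indole is absent, so VelR is inactive.
With repressor ZorB bound, *nerC* is not transcribed.
So NerC is not produced.
Mn²⁺ is absent, so HolD is inactive.
Required activator NerC is absent, so *kulV* is not transcribed.
So KulV is not produced.
Tagatose is present, so IrpZ is active.
With repressor IrpZ bound, *torS* is not transcribed.
So TorS is not produced.
Required activator TorS is absent, so *oxaE* is not transcribed.
So OxaE is not produced.
With no repressor bound, *jalS* is transcribed.
→ *jalS* is ON in B.

B only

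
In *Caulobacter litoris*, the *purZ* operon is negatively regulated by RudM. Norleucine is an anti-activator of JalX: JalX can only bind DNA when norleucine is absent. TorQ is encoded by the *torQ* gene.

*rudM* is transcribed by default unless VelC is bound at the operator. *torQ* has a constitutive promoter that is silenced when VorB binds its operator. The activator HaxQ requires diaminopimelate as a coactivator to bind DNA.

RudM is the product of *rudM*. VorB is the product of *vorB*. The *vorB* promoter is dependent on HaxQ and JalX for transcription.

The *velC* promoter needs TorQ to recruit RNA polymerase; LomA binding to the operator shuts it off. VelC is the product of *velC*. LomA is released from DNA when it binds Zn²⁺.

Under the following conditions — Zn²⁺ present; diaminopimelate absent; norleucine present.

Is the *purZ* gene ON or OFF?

ON

Diaminopimelate is absent, so HaxQ is inactive.
Norleucine is present, so JalX is inactive.
Required activator HaxQ is absent, so *vorB* is not transcribed.
So VorB is not produced.
With no repressor bound, *torQ* is transcribed.
So TorQ is produced and active.
Zn²⁺ is present, so LomA is inactive.
No repressor is bound and TorQ is active, so *velC* is transcribed.
So VelC is produced and active.
With repressor VelC bound, *rudM* is not transcribed.
So RudM is not produced.
With no repressor bound, *purZ* is transcribed.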